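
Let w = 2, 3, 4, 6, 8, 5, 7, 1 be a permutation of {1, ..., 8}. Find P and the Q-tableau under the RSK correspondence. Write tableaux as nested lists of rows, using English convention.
Insert each entry of the permutation into P by Schensted row insertion, recording in Q the position of each new cell.

Insert 2: appended to row 1. P = [[2]], Q = [[1]].
Insert 3: appended to row 1. P = [[2, 3]], Q = [[1, 2]].
Insert 4: appended to row 1. P = [[2, 3, 4]], Q = [[1, 2, 3]].
Insert 6: appended to row 1. P = [[2, 3, 4, 6]], Q = [[1, 2, 3, 4]].
Insert 8: appended to row 1. P = [[2, 3, 4, 6, 8]], Q = [[1, 2, 3, 4, 5]].
Insert 5: 5 bumps 6 from row 1; 6 starts row 2. P = [[2, 3, 4, 5, 8], [6]], Q = [[1, 2, 3, 4, 5], [6]].
Insert 7: 7 bumps 8 from row 1; 8 appends to row 2. P = [[2, 3, 4, 5, 7], [6, 8]], Q = [[1, 2, 3, 4, 5], [6, 7]].
Insert 1: 1 bumps 2 from row 1; 2 bumps 6 from row 2; 6 starts row 3. P = [[1, 3, 4, 5, 7], [2, 8], [6]], Q = [[1, 2, 3, 4, 5], [6, 7], [8]].

So P = [[1, 3, 4, 5, 7], [2, 8], [6]], Q = [[1, 2, 3, 4, 5], [6, 7], [8]].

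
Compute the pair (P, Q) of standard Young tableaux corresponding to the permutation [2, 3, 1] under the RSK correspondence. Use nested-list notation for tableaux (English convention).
P = [[1, 3], [2]], Q = [[1, 2], [3]]

Insert each entry of the permutation into P by Schensted row insertion, recording in Q the position of each new cell.

Insert 2: appended to row 1. P = [[2]], Q = [[1]].
Insert 3: appended to row 1. P = [[2, 3]], Q = [[1, 2]].
Insert 1: 1 bumps 2 from row 1; 2 starts row 2. P = [[1, 3], [2]], Q = [[1, 2], [3]].

So P = [[1, 3], [2]], Q = [[1, 2], [3]].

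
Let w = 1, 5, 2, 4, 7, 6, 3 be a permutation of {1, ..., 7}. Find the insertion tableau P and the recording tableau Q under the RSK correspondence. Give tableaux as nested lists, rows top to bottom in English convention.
Insert each entry of the permutation into P by Schensted row insertion, recording in Q the position of each new cell.

Insert 1: appended to row 1. P = [[1]], Q = [[1]].
Insert 5: appended to row 1. P = [[1, 5]], Q = [[1, 2]].
Insert 2: 2 bumps 5 from row 1; 5 starts row 2. P = [[1, 2], [5]], Q = [[1, 2], [3]].
Insert 4: appended to row 1. P = [[1, 2, 4], [5]], Q = [[1, 2, 4], [3]].
Insert 7: appended to row 1. P = [[1, 2, 4, 7], [5]], Q = [[1, 2, 4, 5], [3]].
Insert 6: 6 bumps 7 from row 1; 7 appends to row 2. P = [[1, 2, 4, 6], [5, 7]], Q = [[1, 2, 4, 5], [3, 6]].
Insert 3: 3 bumps 4 from row 1; 4 bumps 5 from row 2; 5 starts row 3. P = [[1, 2, 3, 6], [4, 7], [5]], Q = [[1, 2, 4, 5], [3, 6], [7]].

So P = [[1, 2, 3, 6], [4, 7], [5]], Q = [[1, 2, 4, 5], [3, 6], [7]].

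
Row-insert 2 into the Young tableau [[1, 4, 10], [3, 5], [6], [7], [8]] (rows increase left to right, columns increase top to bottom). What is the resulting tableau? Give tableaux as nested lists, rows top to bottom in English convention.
In row 1, 2 replaces 4 (the leftmost entry greater than 2); 4 is bumped to row 2. In row 2, 4 replaces 5 (the leftmost entry greater than 4); 5 is bumped to row 3. In row 3, 5 replaces 6 (the leftmost entry greater than 5); 6 is bumped to row 4. In row 4, 6 replaces 7 (the leftmost entry greater than 6); 7 is bumped to row 5. In row 5, 7 replaces 8 (the leftmost entry greater than 7); 8 is bumped to row 6. 8 starts a new row 6. The new tableau is [[1, 2, 10], [3, 4], [5], [6], [7], [8]].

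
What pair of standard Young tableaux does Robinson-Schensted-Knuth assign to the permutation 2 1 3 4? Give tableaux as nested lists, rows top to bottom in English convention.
Insert each entry of the permutation into P by Schensted row insertion, recording in Q the position of each new cell.

Insert 2: appended to row 1. P = [[2]].
Insert 1: 1 bumps 2 from row 1; 2 starts row 2. P = [[1], [2]].
Insert 3: appended to row 1. P = [[1, 3], [2]].
Insert 4: appended to row 1. P = [[1, 3, 4], [2]].

So P = [[1, 3, 4], [2]], Q = [[1, 3, 4], [2]].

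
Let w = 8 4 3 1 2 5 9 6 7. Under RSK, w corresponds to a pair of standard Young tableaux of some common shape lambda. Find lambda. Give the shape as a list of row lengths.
[5, 2, 1, 1]

Row-insert each entry into an empty tableau.

After inserting 8: P = [[8]].
After inserting 4: P = [[4], [8]].
After inserting 3: P = [[3], [4], [8]].
After inserting 1: P = [[1], [3], [4], [8]].
After inserting 2: P = [[1, 2], [3], [4], [8]].
After inserting 5: P = [[1, 2, 5], [3], [4], [8]].
After inserting 9: P = [[1, 2, 5, 9], [3], [4], [8]].
After inserting 6: P = [[1, 2, 5, 6], [3, 9], [4], [8]].
After inserting 7: P = [[1, 2, 5, 6, 7], [3, 9], [4], [8]].

The final insertion tableau P = [[1, 2, 5, 6, 7], [3, 9], [4], [8]] has shape [5, 2, 1, 1].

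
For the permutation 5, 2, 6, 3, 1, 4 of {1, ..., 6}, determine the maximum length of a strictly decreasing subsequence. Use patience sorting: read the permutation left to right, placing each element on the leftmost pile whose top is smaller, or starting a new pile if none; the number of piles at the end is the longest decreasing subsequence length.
5: new pile. tops = [5]
2: new pile. tops = [5, 2]
6: onto pile 1 (replacing 5). tops = [6, 2]
3: onto pile 2 (replacing 2). tops = [6, 3]
1: new pile. tops = [6, 3, 1]
4: onto pile 2 (replacing 3). tops = [6, 4, 1]

3 piles, so the longest decreasing subsequence has length 3.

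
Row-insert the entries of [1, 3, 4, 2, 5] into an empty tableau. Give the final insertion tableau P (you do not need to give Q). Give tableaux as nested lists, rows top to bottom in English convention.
After inserting 1: P = [[1]].
After inserting 3: P = [[1, 3]].
After inserting 4: P = [[1, 3, 4]].
After inserting 2: P = [[1, 2, 4], [3]].
After inserting 5: P = [[1, 2, 4, 5], [3]].

So P = [[1, 2, 4, 5], [3]].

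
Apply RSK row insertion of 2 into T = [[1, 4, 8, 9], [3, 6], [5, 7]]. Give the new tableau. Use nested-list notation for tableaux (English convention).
In row 1, 2 replaces 4 (the leftmost entry greater than 2); 4 is bumped to row 2. In row 2, 4 replaces 6 (the leftmost entry greater than 4); 6 is bumped to row 3. In row 3, 6 replaces 7 (the leftmost entry greater than 6); 7 is bumped to row 4. 7 starts a new row 4. The new tableau is [[1, 2, 8, 9], [3, 4], [5, 6], [7]].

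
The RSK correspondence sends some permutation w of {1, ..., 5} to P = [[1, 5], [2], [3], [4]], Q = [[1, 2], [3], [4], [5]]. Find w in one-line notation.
4 5 3 2 1

Reverse the RSK construction: for i from n down to 1, find the cell of Q containing i, remove the entry at that cell from P, and reverse-bump it up through P; the value ejected from row 1 is w(i).

Step i=5: Q has 5 at row 4, column 1; remove 4 from row 4 of P and reverse-bump: 4 enters row 3 and ejects 3; 3 enters row 2 and ejects 2; 2 enters row 1 and ejects 1. So w(5) = 1. P is now [[2, 5], [3], [4]].
Step i=4: Q has 4 at row 3, column 1; remove 4 from row 3 of P and reverse-bump: 4 enters row 2 and ejects 3; 3 enters row 1 and ejects 2. So w(4) = 2. P is now [[3, 5], [4]].
Step i=3: Q has 3 at row 2, column 1; remove 4 from row 2 of P and reverse-bump: 4 enters row 1 and ejects 3. So w(3) = 3. P is now [[4, 5]].
Step i=2: Q has 2 at row 1, column 2; remove that cell from P, ejecting 5. So w(2) = 5. P is now [[4]].
Step i=1: Q has 1 at row 1, column 1; remove that cell from P, ejecting 4. So w(1) = 4. P is now [].

So w = 4 5 3 2 1.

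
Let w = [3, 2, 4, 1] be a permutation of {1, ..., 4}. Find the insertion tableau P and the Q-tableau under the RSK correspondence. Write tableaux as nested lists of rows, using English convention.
Insert each entry of the permutation into P by Schensted row insertion, recording in Q the position of each new cell.

Insert 3: appended to row 1. P = [[3]], Q = [[1]].
Insert 2: 2 bumps 3 from row 1; 3 starts row 2. P = [[2], [3]], Q = [[1], [2]].
Insert 4: appended to row 1. P = [[2, 4], [3]], Q = [[1, 3], [2]].
Insert 1: 1 bumps 2 from row 1; 2 bumps 3 from row 2; 3 starts row 3. P = [[1, 4], [2], [3]], Q = [[1, 3], [2], [4]].

So P = [[1, 4], [2], [3]], Q = [[1, 3], [2], [4]].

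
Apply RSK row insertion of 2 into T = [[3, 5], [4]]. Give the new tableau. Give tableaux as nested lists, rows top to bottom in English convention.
[[2, 5], [3], [4]]

In row 1, 2 replaces 3 (the leftmost entry greater than 2); 3 is bumped to row 2. In row 2, 3 replaces 4 (the leftmost entry greater than 3); 4 is bumped to row 3. 4 starts a new row 3. The new tableau is [[2, 5], [3], [4]].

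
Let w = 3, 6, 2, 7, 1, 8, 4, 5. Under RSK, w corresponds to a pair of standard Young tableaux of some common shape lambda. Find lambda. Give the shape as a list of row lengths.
[4, 3, 1]

Row-insert each entry into an empty tableau.

After inserting 3: P = [[3]].
After inserting 6: P = [[3, 6]].
After inserting 2: P = [[2, 6], [3]].
After inserting 7: P = [[2, 6, 7], [3]].
After inserting 1: P = [[1, 6, 7], [2], [3]].
After inserting 8: P = [[1, 6, 7, 8], [2], [3]].
After inserting 4: P = [[1, 4, 7, 8], [2, 6], [3]].
After inserting 5: P = [[1, 4, 5, 8], [2, 6, 7], [3]].

The final insertion tableau P = [[1, 4, 5, 8], [2, 6, 7], [3]] has shape [4, 3, 1].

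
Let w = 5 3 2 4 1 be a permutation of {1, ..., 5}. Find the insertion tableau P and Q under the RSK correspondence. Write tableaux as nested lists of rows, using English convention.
P = [[1, 4], [2], [3], [5]], Q = [[1, 4], [2], [3], [5]]

Insert each entry of the permutation into P by Schensted row insertion, recording in Q the position of each new cell.

Insert 5: appended to row 1. P = [[5]].
Insert 3: 3 bumps 5 from row 1; 5 starts row 2. P = [[3], [5]].
Insert 2: 2 bumps 3 from row 1; 3 bumps 5 from row 2; 5 starts row 3. P = [[2], [3], [5]].
Insert 4: appended to row 1. P = [[2, 4], [3], [5]].
Insert 1: 1 bumps 2 from row 1; 2 bumps 3 from row 2; 3 bumps 5 from row 3; 5 starts row 4. P = [[1, 4], [2], [3], [5]].

So P = [[1, 4], [2], [3], [5]], Q = [[1, 4], [2], [3], [5]].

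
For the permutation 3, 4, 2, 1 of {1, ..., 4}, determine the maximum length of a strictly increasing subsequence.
2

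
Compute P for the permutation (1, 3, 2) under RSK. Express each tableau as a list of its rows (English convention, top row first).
P = [[1, 2], [3]]

After inserting 1: P = [[1]].
After inserting 3: P = [[1, 3]].
After inserting 2: P = [[1, 2], [3]].

So P = [[1, 2], [3]].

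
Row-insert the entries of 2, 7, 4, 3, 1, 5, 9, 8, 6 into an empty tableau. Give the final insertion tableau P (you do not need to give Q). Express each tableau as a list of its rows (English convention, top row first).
Insert 2: appended to row 1. P = [[2]].
Insert 7: appended to row 1. P = [[2, 7]].
Insert 4: 4 bumps 7 from row 1; 7 starts row 2. P = [[2, 4], [7]].
Insert 3: 3 bumps 4 from row 1; 4 bumps 7 from row 2; 7 starts row 3. P = [[2, 3], [4], [7]].
Insert 1: 1 bumps 2 from row 1; 2 bumps 4 from row 2; 4 bumps 7 from row 3; 7 starts row 4. P = [[1, 3], [2], [4], [7]].
Insert 5: appended to row 1. P = [[1, 3, 5], [2], [4], [7]].
Insert 9: appended to row 1. P = [[1, 3, 5, 9], [2], [4], [7]].
Insert 8: 8 bumps 9 from row 1; 9 appends to row 2. P = [[1, 3, 5, 8], [2, 9], [4], [7]].
Insert 6: 6 bumps 8 from row 1; 8 bumps 9 from row 2; 9 appends to row 3. P = [[1, 3, 5, 6], [2, 8], [4, 9], [7]].

So P = [[1, 3, 5, 6], [2, 8], [4, 9], [7]].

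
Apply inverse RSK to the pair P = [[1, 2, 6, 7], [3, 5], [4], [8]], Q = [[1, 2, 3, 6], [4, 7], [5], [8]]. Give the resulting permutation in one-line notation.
4 5 8 6 1 7 3 2

Reverse the RSK construction: for i from n down to 1, find the cell of Q containing i, remove the entry at that cell from P, and reverse-bump it up through P; the value ejected from row 1 is w(i).

Step i=8: Q has 8 at row 4, column 1; remove 8 from row 4 of P and reverse-bump: 8 enters row 3 and ejects 4; 4 enters row 2 and ejects 3; 3 enters row 1 and ejects 2. So w(8) = 2. P is now [[1, 3, 6, 7], [4, 5], [8]].
Step i=7: Q has 7 at row 2, column 2; remove 5 from row 2 of P and reverse-bump: 5 enters row 1 and ejects 3. So w(7) = 3. P is now [[1, 5, 6, 7], [4], [8]].
Step i=6: Q has 6 at row 1, column 4; remove that cell from P, ejecting 7. So w(6) = 7. P is now [[1, 5, 6], [4], [8]].
Step i=5: Q has 5 at row 3, column 1; remove 8 from row 3 of P and reverse-bump: 8 enters row 2 and ejects 4; 4 enters row 1 and ejects 1. So w(5) = 1. P is now [[4, 5, 6], [8]].
Step i=4: Q has 4 at row 2, column 1; remove 8 from row 2 of P and reverse-bump: 8 enters row 1 and ejects 6. So w(4) = 6. P is now [[4, 5, 8]].
Step i=3: Q has 3 at row 1, column 3; remove that cell from P, ejecting 8. So w(3) = 8. P is now [[4, 5]].
Step i=2: Q has 2 at row 1, column 2; remove that cell from P, ejecting 5. So w(2) = 5. P is now [[4]].
Step i=1: Q has 1 at row 1, column 1; remove that cell from P, ejecting 4. So w(1) = 4. P is now [].

So w = 4 5 8 6 1 7 3 2.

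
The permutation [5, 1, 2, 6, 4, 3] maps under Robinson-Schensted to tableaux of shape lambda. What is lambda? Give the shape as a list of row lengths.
RSK row insertion gives P = [[1, 2, 3], [4, 6], [5]], which has shape [3, 2, 1].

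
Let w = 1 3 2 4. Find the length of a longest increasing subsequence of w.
3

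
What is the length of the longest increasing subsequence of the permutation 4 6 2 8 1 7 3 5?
3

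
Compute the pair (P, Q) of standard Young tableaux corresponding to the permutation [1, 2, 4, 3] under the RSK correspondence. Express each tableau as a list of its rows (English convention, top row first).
P = [[1, 2, 3], [4]], Q = [[1, 2, 3], [4]]

Insert each entry of the permutation into P by Schensted row insertion, recording in Q the position of each new cell.

After inserting 1: P = [[1]].
After inserting 2: P = [[1, 2]].
After inserting 4: P = [[1, 2, 4]].
After inserting 3: P = [[1, 2, 3], [4]].

So P = [[1, 2, 3], [4]], Q = [[1, 2, 3], [4]].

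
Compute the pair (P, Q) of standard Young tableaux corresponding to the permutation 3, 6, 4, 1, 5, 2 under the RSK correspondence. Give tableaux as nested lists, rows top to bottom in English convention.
P = [[1, 2, 5], [3, 4], [6]], Q = [[1, 2, 5], [3, 6], [4]]

Insert each entry of the permutation into P by Schensted row insertion, recording in Q the position of each new cell.

Insert 3: appended to row 1. P = [[3]].
Insert 6: appended to row 1. P = [[3, 6]].
Insert 4: 4 bumps 6 from row 1; 6 starts row 2. P = [[3, 4], [6]].
Insert 1: 1 bumps 3 from row 1; 3 bumps 6 from row 2; 6 starts row 3. P = [[1, 4], [3], [6]].
Insert 5: appended to row 1. P = [[1, 4, 5], [3], [6]].
Insert 2: 2 bumps 4 from row 1; 4 appends to row 2. P = [[1, 2, 5], [3, 4], [6]].

So P = [[1, 2, 5], [3, 4], [6]], Q = [[1, 2, 5], [3, 6], [4]].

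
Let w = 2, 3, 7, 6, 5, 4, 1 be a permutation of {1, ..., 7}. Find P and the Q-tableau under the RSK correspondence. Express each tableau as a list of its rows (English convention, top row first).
P = [[1, 3, 4], [2], [5], [6], [7]], Q = [[1, 2, 3], [4], [5], [6], [7]]

Insert each entry of the permutation into P by Schensted row insertion, recording in Q the position of each new cell.

Insert 2: appended to row 1. P = [[2]].
Insert 3: appended to row 1. P = [[2, 3]].
Insert 7: appended to row 1. P = [[2, 3, 7]].
Insert 6: 6 bumps 7 from row 1; 7 starts row 2. P = [[2, 3, 6], [7]].
Insert 5: 5 bumps 6 from row 1; 6 bumps 7 from row 2; 7 starts row 3. P = [[2, 3, 5], [6], [7]].
Insert 4: 4 bumps 5 from row 1; 5 bumps 6 from row 2; 6 bumps 7 from row 3; 7 starts row 4. P = [[2, 3, 4], [5], [6], [7]].
Insert 1: 1 bumps 2 from row 1; 2 bumps 5 from row 2; 5 bumps 6 from row 3; 6 bumps 7 from row 4; 7 starts row 5. P = [[1, 3, 4], [2], [5], [6], [7]].

So P = [[1, 3, 4], [2], [5], [6], [7]], Q = [[1, 2, 3], [4], [5], [6], [7]].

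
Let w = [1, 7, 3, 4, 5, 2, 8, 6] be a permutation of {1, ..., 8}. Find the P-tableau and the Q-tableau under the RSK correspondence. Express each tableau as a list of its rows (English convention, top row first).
P = [[1, 2, 4, 5, 6], [3, 8], [7]], Q = [[1, 2, 4, 5, 7], [3, 8], [6]]

Insert each entry of the permutation into P by Schensted row insertion, recording in Q the position of each new cell.

Insert 1: appended to row 1. P = [[1]], Q = [[1]].
Insert 7: appended to row 1. P = [[1, 7]], Q = [[1, 2]].
Insert 3: 3 bumps 7 from row 1; 7 starts row 2. P = [[1, 3], [7]], Q = [[1, 2], [3]].
Insert 4: appended to row 1. P = [[1, 3, 4], [7]], Q = [[1, 2, 4], [3]].
Insert 5: appended to row 1. P = [[1, 3, 4, 5], [7]], Q = [[1, 2, 4, 5], [3]].
Insert 2: 2 bumps 3 from row 1; 3 bumps 7 from row 2; 7 starts row 3. P = [[1, 2, 4, 5], [3], [7]], Q = [[1, 2, 4, 5], [3], [6]].
Insert 8: appended to row 1. P = [[1, 2, 4, 5, 8], [3], [7]], Q = [[1, 2, 4, 5, 7], [3], [6]].
Insert 6: 6 bumps 8 from row 1; 8 appends to row 2. P = [[1, 2, 4, 5, 6], [3, 8], [7]], Q = [[1, 2, 4, 5, 7], [3, 8], [6]].

So P = [[1, 2, 4, 5, 6], [3, 8], [7]], Q = [[1, 2, 4, 5, 7], [3, 8], [6]].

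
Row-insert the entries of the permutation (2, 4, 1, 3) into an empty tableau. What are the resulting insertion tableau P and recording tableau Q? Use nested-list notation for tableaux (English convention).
Insert each entry of the permutation into P by Schensted row insertion, recording in Q the position of each new cell.

Insert 2: appended to row 1. P = [[2]].
Insert 4: appended to row 1. P = [[2, 4]].
Insert 1: 1 bumps 2 from row 1; 2 starts row 2. P = [[1, 4], [2]].
Insert 3: 3 bumps 4 from row 1; 4 appends to row 2. P = [[1, 3], [2, 4]].

So P = [[1, 3], [2, 4]], Q = [[1, 2], [3, 4]].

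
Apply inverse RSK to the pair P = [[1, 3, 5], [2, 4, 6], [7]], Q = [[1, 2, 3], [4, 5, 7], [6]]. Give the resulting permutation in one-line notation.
2 4 7 1 6 3 5

Reverse the RSK construction: for i from n down to 1, find the cell of Q containing i, remove the entry at that cell from P, and reverse-bump it up through P; the value ejected from row 1 is w(i).

Step i=7: Q has 7 at row 2, column 3; remove 6 from row 2 of P and reverse-bump: 6 enters row 1 and ejects 5. So w(7) = 5. P is now [[1, 3, 6], [2, 4], [7]].
Step i=6: Q has 6 at row 3, column 1; remove 7 from row 3 of P and reverse-bump: 7 enters row 2 and ejects 4; 4 enters row 1 and ejects 3. So w(6) = 3. P is now [[1, 4, 6], [2, 7]].
Step i=5: Q has 5 at row 2, column 2; remove 7 from row 2 of P and reverse-bump: 7 enters row 1 and ejects 6. So w(5) = 6. P is now [[1, 4, 7], [2]].
Step i=4: Q has 4 at row 2, column 1; remove 2 from row 2 of P and reverse-bump: 2 enters row 1 and ejects 1. So w(4) = 1. P is now [[2, 4, 7]].
Step i=3: Q has 3 at row 1, column 3; remove that cell from P, ejecting 7. So w(3) = 7. P is now [[2, 4]].
Step i=2: Q has 2 at row 1, column 2; remove that cell from P, ejecting 4. So w(2) = 4. P is now [[2]].
Step i=1: Q has 1 at row 1, column 1; remove that cell from P, ejecting 2. So w(1) = 2. P is now [].

So w = 2 4 7 1 6 3 5.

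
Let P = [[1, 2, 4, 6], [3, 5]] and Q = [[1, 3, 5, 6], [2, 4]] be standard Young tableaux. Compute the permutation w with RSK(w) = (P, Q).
Reverse the RSK construction: for i from n down to 1, find the cell of Q containing i, remove the entry at that cell from P, and reverse-bump it up through P; the value ejected from row 1 is w(i).

Step i=6: Q has 6 at row 1, column 4; remove that cell from P, ejecting 6. So w(6) = 6. P is now [[1, 2, 4], [3, 5]].
Step i=5: Q has 5 at row 1, column 3; remove that cell from P, ejecting 4. So w(5) = 4. P is now [[1, 2], [3, 5]].
Step i=4: Q has 4 at row 2, column 2; remove 5 from row 2 of P and reverse-bump: 5 enters row 1 and ejects 2. So w(4) = 2. P is now [[1, 5], [3]].
Step i=3: Q has 3 at row 1, column 2; remove that cell from P, ejecting 5. So w(3) = 5. P is now [[1], [3]].
Step i=2: Q has 2 at row 2, column 1; remove 3 from row 2 of P and reverse-bump: 3 enters row 1 and ejects 1. So w(2) = 1. P is now [[3]].
Step i=1: Q has 1 at row 1, column 1; remove that cell from P, ejecting 3. So w(1) = 3. P is now [].

So w = 3 1 5 2 4 6.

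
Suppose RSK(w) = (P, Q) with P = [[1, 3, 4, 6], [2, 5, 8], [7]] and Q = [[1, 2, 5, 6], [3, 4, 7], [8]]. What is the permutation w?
Reverse the RSK construction: for i from n down to 1, find the cell of Q containing i, remove the entry at that cell from P, and reverse-bump it up through P; the value ejected from row 1 is w(i).

Step i=8: Q has 8 at row 3, column 1; remove 7 from row 3 of P and reverse-bump: 7 enters row 2 and ejects 5; 5 enters row 1 and ejects 4. So w(8) = 4. P is now [[1, 3, 5, 6], [2, 7, 8]].
Step i=7: Q has 7 at row 2, column 3; remove 8 from row 2 of P and reverse-bump: 8 enters row 1 and ejects 6. So w(7) = 6. P is now [[1, 3, 5, 8], [2, 7]].
Step i=6: Q has 6 at row 1, column 4; remove that cell from P, ejecting 8. So w(6) = 8. P is now [[1, 3, 5], [2, 7]].
Step i=5: Q has 5 at row 1, column 3; remove that cell from P, ejecting 5. So w(5) = 5. P is now [[1, 3], [2, 7]].
Step i=4: Q has 4 at row 2, column 2; remove 7 from row 2 of P and reverse-bump: 7 enters row 1 and ejects 3. So w(4) = 3. P is now [[1, 7], [2]].
Step i=3: Q has 3 at row 2, column 1; remove 2 from row 2 of P and reverse-bump: 2 enters row 1 and ejects 1. So w(3) = 1. P is now [[2, 7]].
Step i=2: Q has 2 at row 1, column 2; remove that cell from P, ejecting 7. So w(2) = 7. P is now [[2]].
Step i=1: Q has 1 at row 1, column 1; remove that cell from P, ejecting 2. So w(1) = 2. P is now [].

So w = 2 7 1 3 5 8 6 4.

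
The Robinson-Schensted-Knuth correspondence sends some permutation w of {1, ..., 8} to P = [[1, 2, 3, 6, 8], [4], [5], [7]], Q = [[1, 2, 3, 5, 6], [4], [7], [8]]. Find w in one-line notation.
1 2 7 5 6 8 4 3

Reverse RSK: for i = n, n-1, ..., 1, locate i in Q, remove the corresponding corner cell from P, and reverse-bump its entry up through P; the value ejected from row 1 is w(i).

So w = 1 2 7 5 6 8 4 3.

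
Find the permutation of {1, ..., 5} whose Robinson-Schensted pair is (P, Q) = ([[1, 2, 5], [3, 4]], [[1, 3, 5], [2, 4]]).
3 1 4 2 5

Reverse the RSK construction: for i from n down to 1, find the cell of Q containing i, remove the entry at that cell from P, and reverse-bump it up through P; the value ejected from row 1 is w(i).

Step i=5: Q has 5 at row 1, column 3; remove that cell from P, ejecting 5. So w(5) = 5. P is now [[1, 2], [3, 4]].
Step i=4: Q has 4 at row 2, column 2; remove 4 from row 2 of P and reverse-bump: 4 enters row 1 and ejects 2. So w(4) = 2. P is now [[1, 4], [3]].
Step i=3: Q has 3 at row 1, column 2; remove that cell from P, ejecting 4. So w(3) = 4. P is now [[1], [3]].
Step i=2: Q has 2 at row 2, column 1; remove 3 from row 2 of P and reverse-bump: 3 enters row 1 and ejects 1. So w(2) = 1. P is now [[3]].
Step i=1: Q has 1 at row 1, column 1; remove that cell from P, ejecting 3. So w(1) = 3. P is now [].

So w = 3 1 4 2 5.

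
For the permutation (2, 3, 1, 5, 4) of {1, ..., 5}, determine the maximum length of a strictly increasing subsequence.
3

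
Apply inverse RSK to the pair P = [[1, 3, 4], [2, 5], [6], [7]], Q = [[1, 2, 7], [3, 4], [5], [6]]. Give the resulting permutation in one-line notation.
2 7 1 6 5 3 4

Reverse the RSK construction: for i from n down to 1, find the cell of Q containing i, remove the entry at that cell from P, and reverse-bump it up through P; the value ejected from row 1 is w(i).

Step i=7: Q has 7 at row 1, column 3; remove that cell from P, ejecting 4. So w(7) = 4. P is now [[1, 3], [2, 5], [6], [7]].
Step i=6: Q has 6 at row 4, column 1; remove 7 from row 4 of P and reverse-bump: 7 enters row 3 and ejects 6; 6 enters row 2 and ejects 5; 5 enters row 1 and ejects 3. So w(6) = 3. P is now [[1, 5], [2, 6], [7]].
Step i=5: Q has 5 at row 3, column 1; remove 7 from row 3 of P and reverse-bump: 7 enters row 2 and ejects 6; 6 enters row 1 and ejects 5. So w(5) = 5. P is now [[1, 6], [2, 7]].
Step i=4: Q has 4 at row 2, column 2; remove 7 from row 2 of P and reverse-bump: 7 enters row 1 and ejects 6. So w(4) = 6. P is now [[1, 7], [2]].
Step i=3: Q has 3 at row 2, column 1; remove 2 from row 2 of P and reverse-bump: 2 enters row 1 and ejects 1. So w(3) = 1. P is now [[2, 7]].
Step i=2: Q has 2 at row 1, column 2; remove that cell from P, ejecting 7. So w(2) = 7. P is now [[2]].
Step i=1: Q has 1 at row 1, column 1; remove that cell from P, ejecting 2. So w(1) = 2. P is now [].

So w = 2 7 1 6 5 3 4.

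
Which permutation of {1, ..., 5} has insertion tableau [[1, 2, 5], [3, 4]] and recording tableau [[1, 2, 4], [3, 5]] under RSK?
3 4 1 5 2

Reverse the RSK construction: for i from n down to 1, find the cell of Q containing i, remove the entry at that cell from P, and reverse-bump it up through P; the value ejected from row 1 is w(i).

Step i=5: Q has 5 at row 2, column 2; remove 4 from row 2 of P and reverse-bump: 4 enters row 1 and ejects 2. So w(5) = 2. P is now [[1, 4, 5], [3]].
Step i=4: Q has 4 at row 1, column 3; remove that cell from P, ejecting 5. So w(4) = 5. P is now [[1, 4], [3]].
Step i=3: Q has 3 at row 2, column 1; remove 3 from row 2 of P and reverse-bump: 3 enters row 1 and ejects 1. So w(3) = 1. P is now [[3, 4]].
Step i=2: Q has 2 at row 1, column 2; remove that cell from P, ejecting 4. So w(2) = 4. P is now [[3]].
Step i=1: Q has 1 at row 1, column 1; remove that cell from P, ejecting 3. So w(1) = 3. P is now [].

So w = 3 4 1 5 2.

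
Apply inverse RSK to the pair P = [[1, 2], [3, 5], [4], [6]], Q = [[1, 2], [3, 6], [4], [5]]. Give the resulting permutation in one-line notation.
Reverse the RSK construction: for i from n down to 1, find the cell of Q containing i, remove the entry at that cell from P, and reverse-bump it up through P; the value ejected from row 1 is w(i).

Step i=6: Q has 6 at row 2, column 2; remove 5 from row 2 of P and reverse-bump: 5 enters row 1 and ejects 2. So w(6) = 2. P is now [[1, 5], [3], [4], [6]].
Step i=5: Q has 5 at row 4, column 1; remove 6 from row 4 of P and reverse-bump: 6 enters row 3 and ejects 4; 4 enters row 2 and ejects 3; 3 enters row 1 and ejects 1. So w(5) = 1. P is now [[3, 5], [4], [6]].
Step i=4: Q has 4 at row 3, column 1; remove 6 from row 3 of P and reverse-bump: 6 enters row 2 and ejects 4; 4 enters row 1 and ejects 3. So w(4) = 3. P is now [[4, 5], [6]].
Step i=3: Q has 3 at row 2, column 1; remove 6 from row 2 of P and reverse-bump: 6 enters row 1 and ejects 5. So w(3) = 5. P is now [[4, 6]].
Step i=2: Q has 2 at row 1, column 2; remove that cell from P, ejecting 6. So w(2) = 6. P is now [[4]].
Step i=1: Q has 1 at row 1, column 1; remove that cell from P, ejecting 4. So w(1) = 4. P is now [].

So w = 4 6 5 3 1 2.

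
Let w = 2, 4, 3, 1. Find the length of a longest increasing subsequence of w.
2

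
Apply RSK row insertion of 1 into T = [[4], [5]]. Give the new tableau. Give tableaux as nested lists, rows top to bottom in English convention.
In row 1, 1 replaces 4 (the leftmost entry greater than 1); 4 is bumped to row 2. In row 2, 4 replaces 5 (the leftmost entry greater than 4); 5 is bumped to row 3. 5 starts a new row 3. The new tableau is [[1], [4], [5]].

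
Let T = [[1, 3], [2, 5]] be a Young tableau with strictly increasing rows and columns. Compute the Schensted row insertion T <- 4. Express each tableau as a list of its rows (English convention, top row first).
4 is larger than every entry of row 1, so it is appended to row 1. The new tableau is [[1, 3, 4], [2, 5]].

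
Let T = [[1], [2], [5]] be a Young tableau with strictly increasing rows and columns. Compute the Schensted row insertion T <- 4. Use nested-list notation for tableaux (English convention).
[[1, 4], [2], [5]]

4 is larger than every entry of row 1, so it is appended to row 1. The new tableau is [[1, 4], [2], [5]].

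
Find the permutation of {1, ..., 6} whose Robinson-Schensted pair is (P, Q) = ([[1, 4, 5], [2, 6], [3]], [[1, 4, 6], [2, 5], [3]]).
3 2 1 6 4 5

Reverse the RSK construction: for i from n down to 1, find the cell of Q containing i, remove the entry at that cell from P, and reverse-bump it up through P; the value ejected from row 1 is w(i).

Step i=6: Q has 6 at row 1, column 3; remove that cell from P, ejecting 5. So w(6) = 5. P is now [[1, 4], [2, 6], [3]].
Step i=5: Q has 5 at row 2, column 2; remove 6 from row 2 of P and reverse-bump: 6 enters row 1 and ejects 4. So w(5) = 4. P is now [[1, 6], [2], [3]].
Step i=4: Q has 4 at row 1, column 2; remove that cell from P, ejecting 6. So w(4) = 6. P is now [[1], [2], [3]].
Step i=3: Q has 3 at row 3, column 1; remove 3 from row 3 of P and reverse-bump: 3 enters row 2 and ejects 2; 2 enters row 1 and ejects 1. So w(3) = 1. P is now [[2], [3]].
Step i=2: Q has 2 at row 2, column 1; remove 3 from row 2 of P and reverse-bump: 3 enters row 1 and ejects 2. So w(2) = 2. P is now [[3]].
Step i=1: Q has 1 at row 1, column 1; remove that cell from P, ejecting 3. So w(1) = 3. P is now [].

So w = 3 2 1 6 4 5.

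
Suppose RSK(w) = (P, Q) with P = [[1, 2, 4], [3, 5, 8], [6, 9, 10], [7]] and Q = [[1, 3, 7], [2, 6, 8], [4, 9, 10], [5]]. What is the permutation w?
7 6 9 3 1 5 10 8 2 4

Reverse the RSK construction: for i from n down to 1, find the cell of Q containing i, remove the entry at that cell from P, and reverse-bump it up through P; the value ejected from row 1 is w(i).

Step i=10: Q has 10 at row 3, column 3; remove 10 from row 3 of P and reverse-bump: 10 enters row 2 and ejects 8; 8 enters row 1 and ejects 4. So w(10) = 4. P is now [[1, 2, 8], [3, 5, 10], [6, 9], [7]].
Step i=9: Q has 9 at row 3, column 2; remove 9 from row 3 of P and reverse-bump: 9 enters row 2 and ejects 5; 5 enters row 1 and ejects 2. So w(9) = 2. P is now [[1, 5, 8], [3, 9, 10], [6], [7]].
Step i=8: Q has 8 at row 2, column 3; remove 10 from row 2 of P and reverse-bump: 10 enters row 1 and ejects 8. So w(8) = 8. P is now [[1, 5, 10], [3, 9], [6], [7]].
Step i=7: Q has 7 at row 1, column 3; remove that cell from P, ejecting 10. So w(7) = 10. P is now [[1, 5], [3, 9], [6], [7]].
Step i=6: Q has 6 at row 2, column 2; remove 9 from row 2 of P and reverse-bump: 9 enters row 1 and ejects 5. So w(6) = 5. P is now [[1, 9], [3], [6], [7]].
Step i=5: Q has 5 at row 4, column 1; remove 7 from row 4 of P and reverse-bump: 7 enters row 3 and ejects 6; 6 enters row 2 and ejects 3; 3 enters row 1 and ejects 1. So w(5) = 1. P is now [[3, 9], [6], [7]].
Step i=4: Q has 4 at row 3, column 1; remove 7 from row 3 of P and reverse-bump: 7 enters row 2 and ejects 6; 6 enters row 1 and ejects 3. So w(4) = 3. P is now [[6, 9], [7]].
Step i=3: Q has 3 at row 1, column 2; remove that cell from P, ejecting 9. So w(3) = 9. P is now [[6], [7]].
Step i=2: Q has 2 at row 2, column 1; remove 7 from row 2 of P and reverse-bump: 7 enters row 1 and ejects 6. So w(2) = 6. P is now [[7]].
Step i=1: Q has 1 at row 1, column 1; remove that cell from P, ejecting 7. So w(1) = 7. P is now [].

So w = 7 6 9 3 1 5 10 8 2 4.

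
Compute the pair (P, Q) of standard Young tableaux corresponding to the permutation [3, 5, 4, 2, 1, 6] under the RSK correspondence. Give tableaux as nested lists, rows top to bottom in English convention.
P = [[1, 4, 6], [2], [3], [5]], Q = [[1, 2, 6], [3], [4], [5]]

Insert each entry of the permutation into P by Schensted row insertion, recording in Q the position of each new cell.

Insert 3: appended to row 1. P = [[3]].
Insert 5: appended to row 1. P = [[3, 5]].
Insert 4: 4 bumps 5 from row 1; 5 starts row 2. P = [[3, 4], [5]].
Insert 2: 2 bumps 3 from row 1; 3 bumps 5 from row 2; 5 starts row 3. P = [[2, 4], [3], [5]].
Insert 1: 1 bumps 2 from row 1; 2 bumps 3 from row 2; 3 bumps 5 from row 3; 5 starts row 4. P = [[1, 4], [2], [3], [5]].
Insert 6: appended to row 1. P = [[1, 4, 6], [2], [3], [5]].

So P = [[1, 4, 6], [2], [3], [5]], Q = [[1, 2, 6], [3], [4], [5]].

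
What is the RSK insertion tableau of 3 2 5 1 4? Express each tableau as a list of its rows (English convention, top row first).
P = [[1, 4], [2, 5], [3]]

Insert 3: appended to row 1. P = [[3]].
Insert 2: 2 bumps 3 from row 1; 3 starts row 2. P = [[2], [3]].
Insert 5: appended to row 1. P = [[2, 5], [3]].
Insert 1: 1 bumps 2 from row 1; 2 bumps 3 from row 2; 3 starts row 3. P = [[1, 5], [2], [3]].
Insert 4: 4 bumps 5 from row 1; 5 appends to row 2. P = [[1, 4], [2, 5], [3]].

So P = [[1, 4], [2, 5], [3]].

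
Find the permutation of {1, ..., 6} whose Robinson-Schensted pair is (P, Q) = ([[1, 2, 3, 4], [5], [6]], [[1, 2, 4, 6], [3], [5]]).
Reverse the RSK construction: for i from n down to 1, find the cell of Q containing i, remove the entry at that cell from P, and reverse-bump it up through P; the value ejected from row 1 is w(i).

Step i=6: Q has 6 at row 1, column 4; remove that cell from P, ejecting 4. So w(6) = 4. P is now [[1, 2, 3], [5], [6]].
Step i=5: Q has 5 at row 3, column 1; remove 6 from row 3 of P and reverse-bump: 6 enters row 2 and ejects 5; 5 enters row 1 and ejects 3. So w(5) = 3. P is now [[1, 2, 5], [6]].
Step i=4: Q has 4 at row 1, column 3; remove that cell from P, ejecting 5. So w(4) = 5. P is now [[1, 2], [6]].
Step i=3: Q has 3 at row 2, column 1; remove 6 from row 2 of P and reverse-bump: 6 enters row 1 and ejects 2. So w(3) = 2. P is now [[1, 6]].
Step i=2: Q has 2 at row 1, column 2; remove that cell from P, ejecting 6. So w(2) = 6. P is now [[1]].
Step i=1: Q has 1 at row 1, column 1; remove that cell from P, ejecting 1. So w(1) = 1. P is now [].

So w = 1 6 2 5 3 4.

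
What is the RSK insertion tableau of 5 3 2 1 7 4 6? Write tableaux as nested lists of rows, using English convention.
Insert 5: appended to row 1. P = [[5]].
Insert 3: 3 bumps 5 from row 1; 5 starts row 2. P = [[3], [5]].
Insert 2: 2 bumps 3 from row 1; 3 bumps 5 from row 2; 5 starts row 3. P = [[2], [3], [5]].
Insert 1: 1 bumps 2 from row 1; 2 bumps 3 from row 2; 3 bumps 5 from row 3; 5 starts row 4. P = [[1], [2], [3], [5]].
Insert 7: appended to row 1. P = [[1, 7], [2], [3], [5]].
Insert 4: 4 bumps 7 from row 1; 7 appends to row 2. P = [[1, 4], [2, 7], [3], [5]].
Insert 6: appended to row 1. P = [[1, 4, 6], [2, 7], [3], [5]].

So P = [[1, 4, 6], [2, 7], [3], [5]].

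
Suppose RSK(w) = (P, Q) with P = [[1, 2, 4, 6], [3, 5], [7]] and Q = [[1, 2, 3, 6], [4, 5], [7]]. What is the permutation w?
1 3 7 2 5 6 4

Reverse the RSK construction: for i from n down to 1, find the cell of Q containing i, remove the entry at that cell from P, and reverse-bump it up through P; the value ejected from row 1 is w(i).

Step i=7: Q has 7 at row 3, column 1; remove 7 from row 3 of P and reverse-bump: 7 enters row 2 and ejects 5; 5 enters row 1 and ejects 4. So w(7) = 4. P is now [[1, 2, 5, 6], [3, 7]].
Step i=6: Q has 6 at row 1, column 4; remove that cell from P, ejecting 6. So w(6) = 6. P is now [[1, 2, 5], [3, 7]].
Step i=5: Q has 5 at row 2, column 2; remove 7 from row 2 of P and reverse-bump: 7 enters row 1 and ejects 5. So w(5) = 5. P is now [[1, 2, 7], [3]].
Step i=4: Q has 4 at row 2, column 1; remove 3 from row 2 of P and reverse-bump: 3 enters row 1 and ejects 2. So w(4) = 2. P is now [[1, 3, 7]].
Step i=3: Q has 3 at row 1, column 3; remove that cell from P, ejecting 7. So w(3) = 7. P is now [[1, 3]].
Step i=2: Q has 2 at row 1, column 2; remove that cell from P, ejecting 3. So w(2) = 3. P is now [[1]].
Step i=1: Q has 1 at row 1, column 1; remove that cell from P, ejecting 1. So w(1) = 1. P is now [].

So w = 1 3 7 2 5 6 4.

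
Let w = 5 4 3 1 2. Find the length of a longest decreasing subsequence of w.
4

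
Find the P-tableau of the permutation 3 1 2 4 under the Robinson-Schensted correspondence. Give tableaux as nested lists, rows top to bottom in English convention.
P = [[1, 2, 4], [3]]

Insert 3: appended to row 1. P = [[3]].
Insert 1: 1 bumps 3 from row 1; 3 starts row 2. P = [[1], [3]].
Insert 2: appended to row 1. P = [[1, 2], [3]].
Insert 4: appended to row 1. P = [[1, 2, 4], [3]].

So P = [[1, 2, 4], [3]].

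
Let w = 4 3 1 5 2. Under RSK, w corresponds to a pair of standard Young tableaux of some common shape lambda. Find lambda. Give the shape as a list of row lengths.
[2, 2, 1]

Row-insert each entry into an empty tableau.

After inserting 4: P = [[4]].
After inserting 3: P = [[3], [4]].
After inserting 1: P = [[1], [3], [4]].
After inserting 5: P = [[1, 5], [3], [4]].
After inserting 2: P = [[1, 2], [3, 5], [4]].

The final insertion tableau P = [[1, 2], [3, 5], [4]] has shape [2, 2, 1].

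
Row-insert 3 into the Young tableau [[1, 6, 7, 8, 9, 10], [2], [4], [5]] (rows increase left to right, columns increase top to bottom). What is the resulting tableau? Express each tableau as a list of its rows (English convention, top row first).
[[1, 3, 7, 8, 9, 10], [2, 6], [4], [5]]

In row 1, 3 replaces 6 (the leftmost entry greater than 3); 6 is bumped to row 2. 6 is appended to row 2. The new tableau is [[1, 3, 7, 8, 9, 10], [2, 6], [4], [5]].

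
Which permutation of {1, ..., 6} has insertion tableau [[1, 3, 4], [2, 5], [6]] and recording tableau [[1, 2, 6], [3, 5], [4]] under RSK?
Reverse the RSK construction: for i from n down to 1, find the cell of Q containing i, remove the entry at that cell from P, and reverse-bump it up through P; the value ejected from row 1 is w(i).

Step i=6: Q has 6 at row 1, column 3; remove that cell from P, ejecting 4. So w(6) = 4. P is now [[1, 3], [2, 5], [6]].
Step i=5: Q has 5 at row 2, column 2; remove 5 from row 2 of P and reverse-bump: 5 enters row 1 and ejects 3. So w(5) = 3. P is now [[1, 5], [2], [6]].
Step i=4: Q has 4 at row 3, column 1; remove 6 from row 3 of P and reverse-bump: 6 enters row 2 and ejects 2; 2 enters row 1 and ejects 1. So w(4) = 1. P is now [[2, 5], [6]].
Step i=3: Q has 3 at row 2, column 1; remove 6 from row 2 of P and reverse-bump: 6 enters row 1 and ejects 5. So w(3) = 5. P is now [[2, 6]].
Step i=2: Q has 2 at row 1, column 2; remove that cell from P, ejecting 6. So w(2) = 6. P is now [[2]].
Step i=1: Q has 1 at row 1, column 1; remove that cell from P, ejecting 2. So w(1) = 2. P is now [].

So w = 2 6 5 1 3 4.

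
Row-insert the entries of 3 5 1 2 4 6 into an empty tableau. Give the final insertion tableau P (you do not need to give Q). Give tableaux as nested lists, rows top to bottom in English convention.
P = [[1, 2, 4, 6], [3, 5]]

Insert 3: appended to row 1. P = [[3]].
Insert 5: appended to row 1. P = [[3, 5]].
Insert 1: 1 bumps 3 from row 1; 3 starts row 2. P = [[1, 5], [3]].
Insert 2: 2 bumps 5 from row 1; 5 appends to row 2. P = [[1, 2], [3, 5]].
Insert 4: appended to row 1. P = [[1, 2, 4], [3, 5]].
Insert 6: appended to row 1. P = [[1, 2, 4, 6], [3, 5]].

So P = [[1, 2, 4, 6], [3, 5]].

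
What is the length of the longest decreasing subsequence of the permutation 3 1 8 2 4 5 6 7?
2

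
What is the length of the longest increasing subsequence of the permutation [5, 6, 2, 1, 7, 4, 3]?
3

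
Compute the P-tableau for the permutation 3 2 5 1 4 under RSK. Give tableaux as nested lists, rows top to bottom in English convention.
P = [[1, 4], [2, 5], [3]]

After inserting 3: P = [[3]].
After inserting 2: P = [[2], [3]].
After inserting 5: P = [[2, 5], [3]].
After inserting 1: P = [[1, 5], [2], [3]].
After inserting 4: P = [[1, 4], [2, 5], [3]].

So P = [[1, 4], [2, 5], [3]].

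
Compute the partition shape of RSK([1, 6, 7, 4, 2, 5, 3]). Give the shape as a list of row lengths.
Row-insert each entry into an empty tableau.

After inserting 1: P = [[1]].
After inserting 6: P = [[1, 6]].
After inserting 7: P = [[1, 6, 7]].
After inserting 4: P = [[1, 4, 7], [6]].
After inserting 2: P = [[1, 2, 7], [4], [6]].
After inserting 5: P = [[1, 2, 5], [4, 7], [6]].
After inserting 3: P = [[1, 2, 3], [4, 5], [6, 7]].

The final insertion tableau P = [[1, 2, 3], [4, 5], [6, 7]] has shape [3, 2, 2].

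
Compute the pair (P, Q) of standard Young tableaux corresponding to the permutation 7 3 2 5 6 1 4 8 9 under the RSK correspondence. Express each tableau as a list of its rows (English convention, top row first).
P = [[1, 4, 6, 8, 9], [2, 5], [3], [7]], Q = [[1, 4, 5, 8, 9], [2, 7], [3], [6]]

Insert each entry of the permutation into P by Schensted row insertion, recording in Q the position of each new cell.

Insert 7: appended to row 1. P = [[7]].
Insert 3: 3 bumps 7 from row 1; 7 starts row 2. P = [[3], [7]].
Insert 2: 2 bumps 3 from row 1; 3 bumps 7 from row 2; 7 starts row 3. P = [[2], [3], [7]].
Insert 5: appended to row 1. P = [[2, 5], [3], [7]].
Insert 6: appended to row 1. P = [[2, 5, 6], [3], [7]].
Insert 1: 1 bumps 2 from row 1; 2 bumps 3 from row 2; 3 bumps 7 from row 3; 7 starts row 4. P = [[1, 5, 6], [2], [3], [7]].
Insert 4: 4 bumps 5 from row 1; 5 appends to row 2. P = [[1, 4, 6], [2, 5], [3], [7]].
Insert 8: appended to row 1. P = [[1, 4, 6, 8], [2, 5], [3], [7]].
Insert 9: appended to row 1. P = [[1, 4, 6, 8, 9], [2, 5], [3], [7]].

So P = [[1, 4, 6, 8, 9], [2, 5], [3], [7]], Q = [[1, 4, 5, 8, 9], [2, 7], [3], [6]].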